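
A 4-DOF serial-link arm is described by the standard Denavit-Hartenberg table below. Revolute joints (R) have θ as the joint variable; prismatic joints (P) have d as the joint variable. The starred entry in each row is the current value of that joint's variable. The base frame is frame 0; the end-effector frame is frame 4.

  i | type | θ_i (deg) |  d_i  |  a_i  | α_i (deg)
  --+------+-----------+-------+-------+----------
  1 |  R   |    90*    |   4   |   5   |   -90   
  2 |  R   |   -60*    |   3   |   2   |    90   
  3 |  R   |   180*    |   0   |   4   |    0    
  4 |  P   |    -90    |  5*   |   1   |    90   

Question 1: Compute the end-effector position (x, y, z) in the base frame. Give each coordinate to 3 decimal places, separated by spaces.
after link 1: o_1 = (0.0000, 5.0000, 4.0000)
after link 2: o_2 = (-3.0000, 6.0000, 5.7321)
after link 3: o_3 = (-3.0000, 4.0000, 2.2679)
after link 4: o_4 = (-4.0000, -0.3301, 4.7679)

-4.000 -0.330 4.768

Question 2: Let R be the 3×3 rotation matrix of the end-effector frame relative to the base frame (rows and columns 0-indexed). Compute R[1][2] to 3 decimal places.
End-effector z-axis (col 2 of R) = (0.0000,0.5000,0.8660)
R[1][2] = 0.5000

0.500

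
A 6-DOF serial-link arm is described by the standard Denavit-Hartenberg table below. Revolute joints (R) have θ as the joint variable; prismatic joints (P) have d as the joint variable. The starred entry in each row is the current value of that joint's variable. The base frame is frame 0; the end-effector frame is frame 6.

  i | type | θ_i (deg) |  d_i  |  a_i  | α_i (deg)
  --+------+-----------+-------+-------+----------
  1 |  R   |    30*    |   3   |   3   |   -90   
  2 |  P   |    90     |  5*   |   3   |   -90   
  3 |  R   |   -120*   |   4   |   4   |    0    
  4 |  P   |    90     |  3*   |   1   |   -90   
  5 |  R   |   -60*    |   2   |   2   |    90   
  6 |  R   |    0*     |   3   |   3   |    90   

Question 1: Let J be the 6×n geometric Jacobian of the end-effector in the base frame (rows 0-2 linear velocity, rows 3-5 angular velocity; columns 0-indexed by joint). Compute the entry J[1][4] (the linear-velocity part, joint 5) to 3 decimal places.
axis z_4 = (0.4330,-0.7500,-0.5000); lever o_n−o_4 = (-4.1585,-4.4575,-0.9151)
cross product → J_v[:, 4] = (-1.5425,2.4755,-5.0490)
J_ω[:, 4] = z_4
entry J[1][4] = 2.4755

2.475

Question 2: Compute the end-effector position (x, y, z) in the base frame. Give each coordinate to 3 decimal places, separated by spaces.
after link 1: o_1 = (2.5981, 1.5000, 3.0000)
after link 2: o_2 = (0.0981, 5.8301, 0.0000)
after link 3: o_3 = (-5.0981, 6.8301, 2.0000)
after link 4: o_4 = (-7.9462, 5.7631, 1.1340)
after link 5: o_5 = (-8.8301, 3.8301, -0.7321)
after link 6: o_6 = (-12.1046, 1.3056, 0.2189)

-12.105 1.306 0.219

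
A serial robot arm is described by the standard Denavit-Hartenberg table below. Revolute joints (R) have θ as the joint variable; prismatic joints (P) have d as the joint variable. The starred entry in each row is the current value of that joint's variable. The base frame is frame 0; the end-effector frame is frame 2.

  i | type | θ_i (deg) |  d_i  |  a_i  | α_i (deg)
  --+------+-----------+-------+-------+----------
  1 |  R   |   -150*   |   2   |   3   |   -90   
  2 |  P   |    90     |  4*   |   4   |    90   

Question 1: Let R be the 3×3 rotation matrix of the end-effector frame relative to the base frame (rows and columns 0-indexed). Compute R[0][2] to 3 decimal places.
-0.866

End-effector z-axis (col 2 of R) = (-0.8660,-0.5000,0.0000)
R[0][2] = -0.8660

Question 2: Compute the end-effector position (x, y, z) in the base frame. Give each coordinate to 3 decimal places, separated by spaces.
-0.598 -4.964 -2.000

after link 1: o_1 = (-2.5981, -1.5000, 2.0000)
after link 2: o_2 = (-0.5981, -4.9641, -2.0000)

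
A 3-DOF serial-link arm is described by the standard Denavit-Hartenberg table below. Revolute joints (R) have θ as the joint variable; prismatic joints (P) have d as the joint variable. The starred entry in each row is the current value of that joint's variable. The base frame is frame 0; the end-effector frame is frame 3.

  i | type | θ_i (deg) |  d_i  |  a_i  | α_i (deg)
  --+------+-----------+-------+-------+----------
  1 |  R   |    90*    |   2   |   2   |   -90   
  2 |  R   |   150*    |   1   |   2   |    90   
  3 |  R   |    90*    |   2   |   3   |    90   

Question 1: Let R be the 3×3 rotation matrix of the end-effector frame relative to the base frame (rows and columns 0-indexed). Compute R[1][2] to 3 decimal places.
End-effector z-axis (col 2 of R) = (-0.0000,-0.8660,-0.5000)
R[1][2] = -0.8660

-0.866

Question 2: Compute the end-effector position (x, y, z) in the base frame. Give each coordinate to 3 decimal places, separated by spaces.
-4.000 1.268 -0.732

after link 1: o_1 = (0.0000, 2.0000, 2.0000)
after link 2: o_2 = (-1.0000, 0.2679, 1.0000)
after link 3: o_3 = (-4.0000, 1.2679, -0.7321)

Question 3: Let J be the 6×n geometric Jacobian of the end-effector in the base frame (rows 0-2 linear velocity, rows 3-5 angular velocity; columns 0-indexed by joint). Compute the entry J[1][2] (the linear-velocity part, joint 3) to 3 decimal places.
2.598

axis z_2 = (-0.0000,0.5000,-0.8660); lever o_n−o_2 = (-3.0000,1.0000,-1.7321)
cross product → J_v[:, 2] = (0.0000,2.5981,1.5000)
J_ω[:, 2] = z_2
entry J[1][2] = 2.5981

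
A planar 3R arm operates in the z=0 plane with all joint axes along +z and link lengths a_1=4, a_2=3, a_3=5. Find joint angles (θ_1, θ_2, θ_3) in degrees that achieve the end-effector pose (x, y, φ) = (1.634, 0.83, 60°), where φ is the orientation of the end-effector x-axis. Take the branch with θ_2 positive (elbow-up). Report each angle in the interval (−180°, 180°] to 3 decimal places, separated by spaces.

wrist centre = target − a_3·(cos φ, sin φ) = (-0.8660, -3.5001)
cos θ_2 = (13.0008−4²−3²)/(2·4·3) = -0.5000; θ_2 = 119.9977° (elbow-up)
β = atan2(-3.5001,-0.8660) = -103.8970°; ψ = atan2(2.5981,2.5001) = 46.1016°
θ_1 = β − ψ = -149.9986°
θ_3 = φ − θ_1 − θ_2 = 90.0009° (wrapped to (-180°,180°])

-149.999 119.998 90.001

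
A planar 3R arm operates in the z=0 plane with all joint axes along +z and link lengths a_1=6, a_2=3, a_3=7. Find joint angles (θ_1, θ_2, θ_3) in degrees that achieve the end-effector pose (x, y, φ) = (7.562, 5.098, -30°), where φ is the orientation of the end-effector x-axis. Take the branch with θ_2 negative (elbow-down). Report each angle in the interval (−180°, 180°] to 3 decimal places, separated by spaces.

wrist centre = target − a_3·(cos φ, sin φ) = (1.4998, 8.5980)
cos θ_2 = (76.1751−6²−3²)/(2·6·3) = 0.8660; θ_2 = -30.0059° (elbow-down)
β = atan2(8.5980,1.4998) = 80.1050°; ψ = atan2(-1.5003,8.5979) = -9.8980°
θ_1 = β − ψ = 90.0030°
θ_3 = φ − θ_1 − θ_2 = -89.9971° (wrapped to (-180°,180°])

90.003 -30.006 -89.997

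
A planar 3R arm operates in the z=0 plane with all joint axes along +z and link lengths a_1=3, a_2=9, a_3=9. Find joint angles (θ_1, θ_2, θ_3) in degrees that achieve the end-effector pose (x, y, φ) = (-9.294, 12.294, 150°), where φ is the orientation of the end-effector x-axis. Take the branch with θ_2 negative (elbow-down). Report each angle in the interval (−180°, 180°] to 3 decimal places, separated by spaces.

wrist centre = target − a_3·(cos φ, sin φ) = (-1.4998, 7.7940)
cos θ_2 = (62.9958−3²−9²)/(2·3·9) = -0.5001; θ_2 = -120.0052° (elbow-down)
β = atan2(7.7940,-1.4998) = 100.8921°; ψ = atan2(-7.7938,-1.5007) = -100.8990°
θ_1 = β − ψ = 201.7911°
θ_3 = φ − θ_1 − θ_2 = 68.2141° (wrapped to (-180°,180°])

-158.209 -120.005 68.214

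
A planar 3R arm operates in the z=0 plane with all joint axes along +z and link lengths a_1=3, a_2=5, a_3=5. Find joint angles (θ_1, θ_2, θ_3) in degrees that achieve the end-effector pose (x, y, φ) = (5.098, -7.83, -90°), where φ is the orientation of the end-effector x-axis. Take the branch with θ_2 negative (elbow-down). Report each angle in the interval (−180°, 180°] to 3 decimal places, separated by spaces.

30.003 -90.003 -30.000

wrist centre = target − a_3·(cos φ, sin φ) = (5.0980, -2.8300)
cos θ_2 = (33.9985−3²−5²)/(2·3·5) = -0.0000; θ_2 = -90.0029° (elbow-down)
β = atan2(-2.8300,5.0980) = -29.0355°; ψ = atan2(-5.0000,2.9998) = -59.0383°
θ_1 = β − ψ = 30.0028°
θ_3 = φ − θ_1 − θ_2 = -30.0000° (wrapped to (-180°,180°])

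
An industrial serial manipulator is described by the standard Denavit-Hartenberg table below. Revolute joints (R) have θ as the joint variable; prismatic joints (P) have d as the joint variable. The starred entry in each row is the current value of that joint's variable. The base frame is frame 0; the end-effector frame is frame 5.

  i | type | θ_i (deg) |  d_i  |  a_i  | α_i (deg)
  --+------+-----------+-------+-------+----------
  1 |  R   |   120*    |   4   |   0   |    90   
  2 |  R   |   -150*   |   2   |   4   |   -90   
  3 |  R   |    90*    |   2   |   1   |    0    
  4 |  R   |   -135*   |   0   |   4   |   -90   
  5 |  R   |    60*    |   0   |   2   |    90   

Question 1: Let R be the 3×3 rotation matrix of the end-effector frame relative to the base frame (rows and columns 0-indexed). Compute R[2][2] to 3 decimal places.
End-effector z-axis (col 2 of R) = (0.6705,0.0634,-0.7392)
R[2][2] = -0.7392

-0.739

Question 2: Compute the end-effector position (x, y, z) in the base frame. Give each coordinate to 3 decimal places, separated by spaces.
7.124 -3.268 0.000

after link 1: o_1 = (0.0000, 0.0000, 4.0000)
after link 2: o_2 = (3.4641, -2.0000, 2.0000)
after link 3: o_3 = (2.0981, -1.6340, 0.2679)
after link 4: o_4 = (5.7723, -2.3411, -1.1463)
after link 5: o_5 = (7.1239, -3.2679, 0.0002)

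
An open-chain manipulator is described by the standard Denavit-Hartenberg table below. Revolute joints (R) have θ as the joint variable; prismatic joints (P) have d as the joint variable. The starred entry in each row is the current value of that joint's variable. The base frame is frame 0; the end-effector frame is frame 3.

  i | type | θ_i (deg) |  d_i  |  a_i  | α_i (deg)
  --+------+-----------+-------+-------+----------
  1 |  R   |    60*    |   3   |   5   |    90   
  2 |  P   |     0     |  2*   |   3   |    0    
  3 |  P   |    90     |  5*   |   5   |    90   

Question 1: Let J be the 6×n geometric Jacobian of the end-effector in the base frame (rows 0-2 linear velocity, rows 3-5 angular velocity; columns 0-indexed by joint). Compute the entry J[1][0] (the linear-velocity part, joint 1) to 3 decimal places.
axis z_0 = ẑ; lever o_n−o_0 = (10.0622,3.4282,8.0000)
cross product → J_v[:, 0] = (-3.4282,10.0622,0.0000)
J_ω[:, 0] = z_0
entry J[1][0] = 10.0622

10.062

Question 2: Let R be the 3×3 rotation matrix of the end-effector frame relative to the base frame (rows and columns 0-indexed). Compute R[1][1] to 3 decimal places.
End-effector y-axis (col 1 of R) = (0.8660,-0.5000,0.0000)
R[1][1] = -0.5000

-0.500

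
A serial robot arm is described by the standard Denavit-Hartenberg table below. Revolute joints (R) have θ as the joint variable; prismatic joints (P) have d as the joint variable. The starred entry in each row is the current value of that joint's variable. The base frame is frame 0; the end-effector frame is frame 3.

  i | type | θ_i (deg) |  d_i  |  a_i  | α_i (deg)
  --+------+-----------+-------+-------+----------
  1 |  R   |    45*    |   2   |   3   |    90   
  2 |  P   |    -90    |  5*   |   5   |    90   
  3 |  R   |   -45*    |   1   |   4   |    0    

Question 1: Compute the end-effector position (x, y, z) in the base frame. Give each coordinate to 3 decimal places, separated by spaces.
2.950 -0.121 -5.828

after link 1: o_1 = (2.1213, 2.1213, 2.0000)
after link 2: o_2 = (5.6569, -1.4142, -3.0000)
after link 3: o_3 = (2.9497, -0.1213, -5.8284)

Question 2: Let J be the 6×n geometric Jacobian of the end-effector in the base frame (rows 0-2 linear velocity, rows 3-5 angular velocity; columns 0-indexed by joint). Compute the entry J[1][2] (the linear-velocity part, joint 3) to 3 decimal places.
axis z_2 = (-0.7071,-0.7071,-0.0000); lever o_n−o_2 = (-2.7071,1.2929,-2.8284)
cross product → J_v[:, 2] = (2.0000,-2.0000,-2.8284)
J_ω[:, 2] = z_2
entry J[1][2] = -2.0000

-2.000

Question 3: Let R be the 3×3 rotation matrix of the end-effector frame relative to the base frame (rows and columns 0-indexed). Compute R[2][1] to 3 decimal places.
End-effector y-axis (col 1 of R) = (0.5000,-0.5000,-0.7071)
R[2][1] = -0.7071

-0.707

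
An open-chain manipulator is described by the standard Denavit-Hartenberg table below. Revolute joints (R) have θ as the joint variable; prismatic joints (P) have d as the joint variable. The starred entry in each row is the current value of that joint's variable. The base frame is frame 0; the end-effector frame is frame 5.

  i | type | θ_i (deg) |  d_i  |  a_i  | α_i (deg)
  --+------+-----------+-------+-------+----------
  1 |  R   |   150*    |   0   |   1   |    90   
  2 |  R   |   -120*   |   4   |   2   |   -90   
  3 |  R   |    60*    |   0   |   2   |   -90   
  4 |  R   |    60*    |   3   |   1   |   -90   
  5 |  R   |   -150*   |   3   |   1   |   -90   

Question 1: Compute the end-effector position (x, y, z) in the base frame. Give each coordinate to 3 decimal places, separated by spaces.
after link 1: o_1 = (-0.8660, 0.5000, 0.0000)
after link 2: o_2 = (2.0000, 3.4641, -1.7321)
after link 3: o_3 = (1.5670, 1.7141, -2.5981)
after link 4: o_4 = (0.2333, 0.2521, -0.1316)
after link 5: o_5 = (1.1395, 2.4713, 1.9309)

1.140 2.471 1.931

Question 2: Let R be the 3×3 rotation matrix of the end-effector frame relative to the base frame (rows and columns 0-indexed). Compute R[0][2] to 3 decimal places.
End-effector z-axis (col 2 of R) = (-0.2706,-0.5938,0.7578)
R[0][2] = -0.2706

-0.271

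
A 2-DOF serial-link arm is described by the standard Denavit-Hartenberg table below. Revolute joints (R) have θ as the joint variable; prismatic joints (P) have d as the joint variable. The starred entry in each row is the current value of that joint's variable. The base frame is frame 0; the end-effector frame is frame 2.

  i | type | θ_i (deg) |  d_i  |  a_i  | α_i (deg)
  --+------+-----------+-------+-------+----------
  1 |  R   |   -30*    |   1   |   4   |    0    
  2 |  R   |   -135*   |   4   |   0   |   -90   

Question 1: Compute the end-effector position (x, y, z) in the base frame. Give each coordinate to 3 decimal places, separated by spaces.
after link 1: o_1 = (3.4641, -2.0000, 1.0000)
after link 2: o_2 = (3.4641, -2.0000, 5.0000)

3.464 -2.000 5.000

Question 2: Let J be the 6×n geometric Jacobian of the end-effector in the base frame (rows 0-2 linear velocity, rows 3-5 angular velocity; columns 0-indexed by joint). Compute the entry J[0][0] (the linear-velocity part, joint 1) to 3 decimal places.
2.000

axis z_0 = ẑ; lever o_n−o_0 = (3.4641,-2.0000,5.0000)
cross product → J_v[:, 0] = (2.0000,3.4641,-0.0000)
J_ω[:, 0] = z_0
entry J[0][0] = 2.0000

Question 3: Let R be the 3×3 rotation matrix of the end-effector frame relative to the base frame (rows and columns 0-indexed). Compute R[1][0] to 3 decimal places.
End-effector x-axis (col 0 of R) = (-0.9659,-0.2588,0.0000)
R[1][0] = -0.2588

-0.259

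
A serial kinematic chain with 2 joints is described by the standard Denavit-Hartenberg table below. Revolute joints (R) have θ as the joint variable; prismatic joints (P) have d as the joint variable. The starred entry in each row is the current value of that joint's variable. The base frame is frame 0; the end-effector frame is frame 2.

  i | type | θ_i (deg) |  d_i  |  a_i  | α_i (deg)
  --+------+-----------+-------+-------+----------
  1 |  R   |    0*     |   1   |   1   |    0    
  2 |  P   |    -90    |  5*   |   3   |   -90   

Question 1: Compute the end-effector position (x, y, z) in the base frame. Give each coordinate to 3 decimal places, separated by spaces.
1.000 -3.000 6.000

after link 1: o_1 = (1.0000, 0.0000, 1.0000)
after link 2: o_2 = (1.0000, -3.0000, 6.0000)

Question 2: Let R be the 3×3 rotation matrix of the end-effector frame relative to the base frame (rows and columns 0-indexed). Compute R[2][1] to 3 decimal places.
-1.000

End-effector y-axis (col 1 of R) = (0.0000,0.0000,-1.0000)
R[2][1] = -1.0000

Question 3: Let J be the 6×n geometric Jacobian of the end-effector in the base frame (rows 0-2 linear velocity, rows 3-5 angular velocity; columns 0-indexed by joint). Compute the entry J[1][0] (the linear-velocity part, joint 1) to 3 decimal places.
1.000

axis z_0 = ẑ; lever o_n−o_0 = (1.0000,-3.0000,6.0000)
cross product → J_v[:, 0] = (3.0000,1.0000,-0.0000)
J_ω[:, 0] = z_0
entry J[1][0] = 1.0000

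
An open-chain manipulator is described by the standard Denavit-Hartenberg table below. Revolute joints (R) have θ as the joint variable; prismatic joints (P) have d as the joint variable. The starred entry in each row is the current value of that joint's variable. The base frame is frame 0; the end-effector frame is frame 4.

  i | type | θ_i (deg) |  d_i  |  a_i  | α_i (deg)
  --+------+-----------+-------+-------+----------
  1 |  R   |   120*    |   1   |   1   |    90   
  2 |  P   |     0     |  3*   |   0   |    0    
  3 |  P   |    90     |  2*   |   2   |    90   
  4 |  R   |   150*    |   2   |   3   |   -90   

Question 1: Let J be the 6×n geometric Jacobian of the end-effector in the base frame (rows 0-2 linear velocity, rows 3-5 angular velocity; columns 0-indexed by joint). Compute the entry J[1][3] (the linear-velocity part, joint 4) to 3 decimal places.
-1.299

axis z_3 = (-0.5000,0.8660,-0.0000); lever o_n−o_3 = (0.2990,2.4821,-2.5981)
cross product → J_v[:, 3] = (-2.2500,-1.2990,-1.5000)
J_ω[:, 3] = z_3
entry J[1][3] = -1.2990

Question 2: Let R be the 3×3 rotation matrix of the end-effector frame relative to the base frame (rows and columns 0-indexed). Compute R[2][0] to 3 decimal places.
-0.866

End-effector x-axis (col 0 of R) = (0.4330,0.2500,-0.8660)
R[2][0] = -0.8660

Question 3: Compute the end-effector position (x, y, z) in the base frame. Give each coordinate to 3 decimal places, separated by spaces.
4.129 5.848 0.402

after link 1: o_1 = (-0.5000, 0.8660, 1.0000)
after link 2: o_2 = (2.0981, 2.3660, 1.0000)
after link 3: o_3 = (3.8301, 3.3660, 3.0000)
after link 4: o_4 = (4.1292, 5.8481, 0.4019)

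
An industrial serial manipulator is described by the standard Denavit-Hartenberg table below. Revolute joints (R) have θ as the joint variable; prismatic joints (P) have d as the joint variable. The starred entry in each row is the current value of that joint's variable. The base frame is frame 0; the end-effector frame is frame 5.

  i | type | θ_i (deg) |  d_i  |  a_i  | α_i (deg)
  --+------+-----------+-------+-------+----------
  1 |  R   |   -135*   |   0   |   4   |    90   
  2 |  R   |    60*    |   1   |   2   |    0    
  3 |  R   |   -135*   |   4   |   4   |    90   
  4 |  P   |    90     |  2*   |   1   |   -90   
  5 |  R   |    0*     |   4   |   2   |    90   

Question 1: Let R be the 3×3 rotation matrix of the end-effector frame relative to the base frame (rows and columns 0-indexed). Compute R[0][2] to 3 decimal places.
End-effector z-axis (col 2 of R) = (0.6830,0.6830,-0.2588)
R[0][2] = 0.6830

0.683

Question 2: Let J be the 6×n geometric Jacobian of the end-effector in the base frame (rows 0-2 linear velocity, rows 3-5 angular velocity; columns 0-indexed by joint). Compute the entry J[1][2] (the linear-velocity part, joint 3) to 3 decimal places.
axis z_2 = (-0.7071,0.7071,0.0000); lever o_n−o_2 = (-3.5837,6.3158,-0.5176)
cross product → J_v[:, 2] = (-0.3660,-0.3660,-1.9319)
J_ω[:, 2] = z_2
entry J[1][2] = -0.3660

-0.366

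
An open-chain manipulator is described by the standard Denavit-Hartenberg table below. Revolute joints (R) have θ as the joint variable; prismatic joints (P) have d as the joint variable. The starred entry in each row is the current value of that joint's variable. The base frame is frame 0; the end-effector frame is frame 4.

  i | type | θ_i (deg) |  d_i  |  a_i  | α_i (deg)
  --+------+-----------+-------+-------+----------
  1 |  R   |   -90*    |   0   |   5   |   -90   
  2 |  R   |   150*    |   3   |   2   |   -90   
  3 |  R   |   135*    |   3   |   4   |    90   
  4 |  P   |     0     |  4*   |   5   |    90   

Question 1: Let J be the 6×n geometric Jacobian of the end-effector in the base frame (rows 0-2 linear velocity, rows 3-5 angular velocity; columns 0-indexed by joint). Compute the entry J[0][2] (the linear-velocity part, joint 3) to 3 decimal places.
3.536

axis z_2 = (-0.0000,0.5000,0.8660); lever o_n−o_2 = (-9.1924,-1.5619,4.3658)
cross product → J_v[:, 2] = (3.5355,-7.9608,4.5962)
J_ω[:, 2] = z_2
entry J[0][2] = 3.5355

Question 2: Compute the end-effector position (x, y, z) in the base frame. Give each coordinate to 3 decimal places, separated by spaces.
after link 1: o_1 = (0.0000, -5.0000, 0.0000)
after link 2: o_2 = (3.0000, -3.2679, -1.0000)
after link 3: o_3 = (0.1716, -4.2174, 3.0123)
after link 4: o_4 = (-6.1924, -4.8298, 3.3658)

-6.192 -4.830 3.366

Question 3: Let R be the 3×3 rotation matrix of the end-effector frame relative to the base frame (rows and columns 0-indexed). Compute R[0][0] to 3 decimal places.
-0.707

End-effector x-axis (col 0 of R) = (-0.7071,-0.6124,0.3536)
R[0][0] = -0.7071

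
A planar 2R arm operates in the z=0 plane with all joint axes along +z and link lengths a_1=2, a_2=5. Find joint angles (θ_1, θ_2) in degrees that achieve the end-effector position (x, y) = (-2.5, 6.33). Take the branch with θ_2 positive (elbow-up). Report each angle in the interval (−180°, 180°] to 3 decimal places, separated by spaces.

89.994 30.009

cos θ_2 = (46.3189−2²−5²)/(2·2·5) = 0.8659; θ_2 = 30.0092° (elbow-up)
β = atan2(6.3300,-2.5000) = 111.5513°; ψ = atan2(2.5007,6.3297) = 21.5576°
θ_1 = β − ψ = 89.9937°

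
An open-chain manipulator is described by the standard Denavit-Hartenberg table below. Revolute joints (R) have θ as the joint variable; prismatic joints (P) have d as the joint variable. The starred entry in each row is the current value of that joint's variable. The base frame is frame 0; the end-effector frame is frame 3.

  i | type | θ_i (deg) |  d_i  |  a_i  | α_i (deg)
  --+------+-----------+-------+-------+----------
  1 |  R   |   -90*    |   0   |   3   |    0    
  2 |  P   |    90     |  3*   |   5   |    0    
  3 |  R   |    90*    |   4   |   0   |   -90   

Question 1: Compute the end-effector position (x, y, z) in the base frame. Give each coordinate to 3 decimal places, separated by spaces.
5.000 -3.000 7.000

after link 1: o_1 = (0.0000, -3.0000, 0.0000)
after link 2: o_2 = (5.0000, -3.0000, 3.0000)
after link 3: o_3 = (5.0000, -3.0000, 7.0000)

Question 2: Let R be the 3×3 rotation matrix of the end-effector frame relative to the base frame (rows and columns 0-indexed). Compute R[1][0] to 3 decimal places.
End-effector x-axis (col 0 of R) = (0.0000,1.0000,0.0000)
R[1][0] = 1.0000

1.000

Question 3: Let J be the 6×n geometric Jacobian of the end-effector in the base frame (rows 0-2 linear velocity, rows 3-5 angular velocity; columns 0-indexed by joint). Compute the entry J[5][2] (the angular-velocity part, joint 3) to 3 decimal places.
1.000

axis z_2 = (0.0000,0.0000,1.0000); lever o_n−o_2 = (0.0000,0.0000,4.0000)
cross product → J_v[:, 2] = (0.0000,0.0000,0.0000)
J_ω[:, 2] = z_2
entry J[5][2] = 1.0000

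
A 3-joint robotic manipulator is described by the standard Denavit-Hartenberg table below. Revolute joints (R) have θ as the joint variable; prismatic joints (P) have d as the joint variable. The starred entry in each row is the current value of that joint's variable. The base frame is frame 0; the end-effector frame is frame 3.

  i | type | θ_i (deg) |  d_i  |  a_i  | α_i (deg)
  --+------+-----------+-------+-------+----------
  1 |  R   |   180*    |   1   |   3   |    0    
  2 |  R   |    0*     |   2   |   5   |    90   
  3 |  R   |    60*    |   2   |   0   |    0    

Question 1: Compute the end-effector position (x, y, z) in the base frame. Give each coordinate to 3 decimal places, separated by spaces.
-8.000 2.000 3.000

after link 1: o_1 = (-3.0000, 0.0000, 1.0000)
after link 2: o_2 = (-8.0000, 0.0000, 3.0000)
after link 3: o_3 = (-8.0000, 2.0000, 3.0000)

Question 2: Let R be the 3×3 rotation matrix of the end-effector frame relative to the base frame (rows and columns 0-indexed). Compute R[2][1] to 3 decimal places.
0.500

End-effector y-axis (col 1 of R) = (0.8660,-0.0000,0.5000)
R[2][1] = 0.5000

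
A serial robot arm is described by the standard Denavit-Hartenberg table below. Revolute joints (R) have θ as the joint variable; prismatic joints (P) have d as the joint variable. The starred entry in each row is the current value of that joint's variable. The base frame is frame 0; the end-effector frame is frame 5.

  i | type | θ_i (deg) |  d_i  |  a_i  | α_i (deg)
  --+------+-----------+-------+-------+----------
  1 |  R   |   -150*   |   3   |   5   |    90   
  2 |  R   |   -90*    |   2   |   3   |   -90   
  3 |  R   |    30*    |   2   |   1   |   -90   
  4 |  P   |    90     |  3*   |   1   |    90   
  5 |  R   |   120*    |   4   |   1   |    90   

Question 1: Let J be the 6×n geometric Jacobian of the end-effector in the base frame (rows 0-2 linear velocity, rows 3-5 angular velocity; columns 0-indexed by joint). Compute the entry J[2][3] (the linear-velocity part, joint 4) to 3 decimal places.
0.500

prismatic axis z_3 = (0.4330,-0.7500,0.5000)
J_v[:, 3] = z_3; J_ω[:, 3] = (0,0,0)
entry J[2][3] = 0.5000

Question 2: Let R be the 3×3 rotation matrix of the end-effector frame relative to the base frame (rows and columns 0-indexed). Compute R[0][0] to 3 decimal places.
End-effector x-axis (col 0 of R) = (-0.0580,-0.8995,0.4330)
R[0][0] = -0.0580

-0.058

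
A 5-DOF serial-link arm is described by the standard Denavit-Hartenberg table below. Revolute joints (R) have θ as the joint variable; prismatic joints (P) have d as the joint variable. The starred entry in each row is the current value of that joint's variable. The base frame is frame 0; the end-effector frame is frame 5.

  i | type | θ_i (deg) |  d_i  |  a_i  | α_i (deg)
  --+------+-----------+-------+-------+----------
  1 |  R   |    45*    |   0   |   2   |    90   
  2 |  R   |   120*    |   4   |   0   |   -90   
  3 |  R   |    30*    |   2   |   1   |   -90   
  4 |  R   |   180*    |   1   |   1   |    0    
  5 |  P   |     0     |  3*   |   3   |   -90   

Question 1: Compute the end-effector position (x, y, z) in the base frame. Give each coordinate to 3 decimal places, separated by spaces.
3.255 0.376 -4.982

after link 1: o_1 = (1.4142, 1.4142, 0.0000)
after link 2: o_2 = (4.2426, -1.4142, 0.0000)
after link 3: o_3 = (2.3582, -2.5916, -0.2500)
after link 4: o_4 = (2.5823, -1.8498, -1.4330)
after link 5: o_5 = (3.2547, 0.3755, -4.9821)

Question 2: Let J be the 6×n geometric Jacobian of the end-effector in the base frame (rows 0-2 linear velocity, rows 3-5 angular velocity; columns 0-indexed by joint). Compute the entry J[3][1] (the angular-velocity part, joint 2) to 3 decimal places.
axis z_1 = (0.7071,-0.7071,0.0000); lever o_n−o_1 = (1.8405,-1.0387,-4.9821)
cross product → J_v[:, 1] = (3.5228,3.5228,0.5670)
J_ω[:, 1] = z_1
entry J[3][1] = 0.7071

0.707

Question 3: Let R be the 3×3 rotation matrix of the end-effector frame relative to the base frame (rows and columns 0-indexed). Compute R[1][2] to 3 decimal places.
-0.612

End-effector z-axis (col 2 of R) = (-0.6124,-0.6124,-0.5000)
R[1][2] = -0.6124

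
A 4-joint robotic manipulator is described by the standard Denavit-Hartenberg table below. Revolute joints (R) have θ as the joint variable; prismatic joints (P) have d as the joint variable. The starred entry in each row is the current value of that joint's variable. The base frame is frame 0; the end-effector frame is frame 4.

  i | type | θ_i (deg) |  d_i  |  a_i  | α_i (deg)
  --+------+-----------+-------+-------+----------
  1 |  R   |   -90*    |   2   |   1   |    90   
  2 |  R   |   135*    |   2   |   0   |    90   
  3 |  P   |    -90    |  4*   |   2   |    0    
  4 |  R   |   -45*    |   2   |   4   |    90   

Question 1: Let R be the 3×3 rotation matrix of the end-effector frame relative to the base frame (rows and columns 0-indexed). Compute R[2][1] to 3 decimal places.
End-effector y-axis (col 1 of R) = (0.0000,-0.7071,0.7071)
R[2][1] = 0.7071

0.707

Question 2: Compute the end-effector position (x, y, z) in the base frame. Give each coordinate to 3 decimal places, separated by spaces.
after link 1: o_1 = (0.0000, -1.0000, 2.0000)
after link 2: o_2 = (-2.0000, -1.0000, 2.0000)
after link 3: o_3 = (0.0000, -3.8284, 4.8284)
after link 4: o_4 = (2.8284, -7.2426, 4.2426)

2.828 -7.243 4.243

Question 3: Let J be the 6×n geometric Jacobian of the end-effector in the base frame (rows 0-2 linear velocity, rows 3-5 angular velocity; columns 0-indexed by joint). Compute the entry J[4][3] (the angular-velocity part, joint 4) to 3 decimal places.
axis z_3 = (0.0000,-0.7071,0.7071); lever o_n−o_3 = (2.8284,-3.4142,-0.5858)
cross product → J_v[:, 3] = (2.8284,2.0000,2.0000)
J_ω[:, 3] = z_3
entry J[4][3] = -0.7071

-0.707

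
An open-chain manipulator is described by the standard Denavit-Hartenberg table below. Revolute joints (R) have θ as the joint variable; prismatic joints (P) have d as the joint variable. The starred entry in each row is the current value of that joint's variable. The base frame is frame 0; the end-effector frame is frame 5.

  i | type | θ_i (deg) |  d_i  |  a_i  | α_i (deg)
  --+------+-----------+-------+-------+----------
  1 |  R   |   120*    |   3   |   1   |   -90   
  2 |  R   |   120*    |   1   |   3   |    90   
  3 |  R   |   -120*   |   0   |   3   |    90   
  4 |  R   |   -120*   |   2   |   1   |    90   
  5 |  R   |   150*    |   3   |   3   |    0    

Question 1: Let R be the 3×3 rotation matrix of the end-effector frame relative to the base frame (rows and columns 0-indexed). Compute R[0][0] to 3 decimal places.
End-effector x-axis (col 0 of R) = (-0.3789,0.9062,0.1875)
R[0][0] = -0.3789

-0.379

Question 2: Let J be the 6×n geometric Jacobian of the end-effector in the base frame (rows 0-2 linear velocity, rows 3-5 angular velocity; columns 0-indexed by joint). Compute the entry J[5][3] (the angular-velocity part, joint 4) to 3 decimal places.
0.750

axis z_3 = (-0.6495,0.1250,0.7500); lever o_n−o_3 = (-4.6465,1.4320,0.4040)
cross product → J_v[:, 3] = (-1.0235,-3.2225,-0.3493)
J_ω[:, 3] = z_3
entry J[5][3] = 0.7500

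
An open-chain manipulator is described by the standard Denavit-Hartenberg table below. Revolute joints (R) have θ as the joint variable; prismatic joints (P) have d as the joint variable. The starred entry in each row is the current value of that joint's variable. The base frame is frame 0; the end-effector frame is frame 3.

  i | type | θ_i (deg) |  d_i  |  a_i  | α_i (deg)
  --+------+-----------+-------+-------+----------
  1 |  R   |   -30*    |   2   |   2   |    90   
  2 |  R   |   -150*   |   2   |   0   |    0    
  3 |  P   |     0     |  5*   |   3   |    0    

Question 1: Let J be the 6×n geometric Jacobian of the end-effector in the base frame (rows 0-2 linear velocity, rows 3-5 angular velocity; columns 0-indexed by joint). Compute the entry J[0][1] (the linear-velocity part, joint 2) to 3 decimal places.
1.299

axis z_1 = (-0.5000,-0.8660,0.0000); lever o_n−o_1 = (-5.7500,-4.7631,-1.5000)
cross product → J_v[:, 1] = (1.2990,-0.7500,-2.5981)
J_ω[:, 1] = z_1
entry J[0][1] = 1.2990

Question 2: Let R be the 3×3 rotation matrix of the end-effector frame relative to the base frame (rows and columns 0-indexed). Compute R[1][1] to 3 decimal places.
-0.250

End-effector y-axis (col 1 of R) = (0.4330,-0.2500,-0.8660)
R[1][1] = -0.2500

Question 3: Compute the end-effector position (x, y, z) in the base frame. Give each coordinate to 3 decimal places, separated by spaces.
-4.018 -5.763 0.500

after link 1: o_1 = (1.7321, -1.0000, 2.0000)
after link 2: o_2 = (0.7321, -2.7321, 2.0000)
after link 3: o_3 = (-4.0179, -5.7631, 0.5000)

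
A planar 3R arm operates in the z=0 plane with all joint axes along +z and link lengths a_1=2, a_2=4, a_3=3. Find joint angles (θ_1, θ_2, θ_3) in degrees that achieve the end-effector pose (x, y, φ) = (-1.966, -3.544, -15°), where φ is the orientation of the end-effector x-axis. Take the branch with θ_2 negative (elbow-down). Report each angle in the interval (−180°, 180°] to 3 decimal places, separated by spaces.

wrist centre = target − a_3·(cos φ, sin φ) = (-4.8638, -2.7675)
cos θ_2 = (31.3156−2²−4²)/(2·2·4) = 0.7072; θ_2 = -44.9903° (elbow-down)
β = atan2(-2.7675,-4.8638) = -150.3596°; ψ = atan2(-2.8279,4.8289) = -30.3545°
θ_1 = β − ψ = -120.0052°
θ_3 = φ − θ_1 − θ_2 = 149.9955° (wrapped to (-180°,180°])

-120.005 -44.990 149.995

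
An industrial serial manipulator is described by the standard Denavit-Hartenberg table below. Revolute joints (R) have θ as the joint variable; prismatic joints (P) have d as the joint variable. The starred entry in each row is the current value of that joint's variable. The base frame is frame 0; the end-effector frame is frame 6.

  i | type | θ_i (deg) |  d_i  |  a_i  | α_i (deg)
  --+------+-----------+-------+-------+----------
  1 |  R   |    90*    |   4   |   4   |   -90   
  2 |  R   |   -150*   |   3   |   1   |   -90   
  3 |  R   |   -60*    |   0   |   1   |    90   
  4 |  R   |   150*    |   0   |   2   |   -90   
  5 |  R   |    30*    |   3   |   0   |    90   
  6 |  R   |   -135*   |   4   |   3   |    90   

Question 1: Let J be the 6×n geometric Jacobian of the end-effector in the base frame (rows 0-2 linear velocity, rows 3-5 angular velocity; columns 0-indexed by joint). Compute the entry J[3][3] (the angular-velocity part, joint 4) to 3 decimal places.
-0.500

axis z_3 = (-0.5000,0.7500,-0.4330); lever o_n−o_3 = (-0.2597,4.5551,-2.2598)
cross product → J_v[:, 3] = (0.2775,-1.0175,-2.0828)
J_ω[:, 3] = z_3
entry J[3][3] = -0.5000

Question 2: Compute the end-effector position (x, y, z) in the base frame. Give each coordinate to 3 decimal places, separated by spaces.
after link 1: o_1 = (0.0000, 4.0000, 4.0000)
after link 2: o_2 = (-3.0000, 3.1340, 4.5000)
after link 3: o_3 = (-3.8660, 2.7010, 4.7500)
after link 4: o_4 = (-2.3660, 3.9510, 5.1830)
after link 5: o_5 = (-1.0670, 3.3014, 2.5580)
after link 6: o_6 = (-4.1258, 7.2561, 2.4902)

-4.126 7.256 2.490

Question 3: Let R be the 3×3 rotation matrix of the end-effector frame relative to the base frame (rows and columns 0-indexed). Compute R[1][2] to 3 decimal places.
-0.271

End-effector z-axis (col 2 of R) = (-0.3299,-0.2707,-0.9044)
R[1][2] = -0.2707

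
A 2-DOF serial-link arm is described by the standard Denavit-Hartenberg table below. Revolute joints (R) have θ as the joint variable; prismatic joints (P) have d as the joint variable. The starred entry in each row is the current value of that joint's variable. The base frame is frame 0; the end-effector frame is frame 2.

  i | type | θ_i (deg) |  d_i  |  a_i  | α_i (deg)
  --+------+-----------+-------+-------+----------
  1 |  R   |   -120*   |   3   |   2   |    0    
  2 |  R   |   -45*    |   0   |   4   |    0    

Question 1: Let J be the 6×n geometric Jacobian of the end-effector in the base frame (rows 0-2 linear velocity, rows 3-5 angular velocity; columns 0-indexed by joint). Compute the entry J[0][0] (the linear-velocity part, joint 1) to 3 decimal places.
2.767

axis z_0 = ẑ; lever o_n−o_0 = (-4.8637,-2.7673,3.0000)
cross product → J_v[:, 0] = (2.7673,-4.8637,0.0000)
J_ω[:, 0] = z_0
entry J[0][0] = 2.7673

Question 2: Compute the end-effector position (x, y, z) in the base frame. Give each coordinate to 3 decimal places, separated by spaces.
-4.864 -2.767 3.000

after link 1: o_1 = (-1.0000, -1.7321, 3.0000)
after link 2: o_2 = (-4.8637, -2.7673, 3.0000)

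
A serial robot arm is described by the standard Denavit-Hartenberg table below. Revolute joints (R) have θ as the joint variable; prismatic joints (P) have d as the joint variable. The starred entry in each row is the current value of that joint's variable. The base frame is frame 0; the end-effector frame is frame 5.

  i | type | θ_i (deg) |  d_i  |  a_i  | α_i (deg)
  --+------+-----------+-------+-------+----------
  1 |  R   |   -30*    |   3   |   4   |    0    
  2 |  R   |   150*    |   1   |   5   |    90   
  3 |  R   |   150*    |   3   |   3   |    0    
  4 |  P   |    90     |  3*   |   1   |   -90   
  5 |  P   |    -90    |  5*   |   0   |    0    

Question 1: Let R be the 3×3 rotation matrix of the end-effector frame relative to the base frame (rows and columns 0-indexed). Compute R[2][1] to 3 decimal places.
-0.866

End-effector y-axis (col 1 of R) = (0.2500,-0.4330,-0.8660)
R[2][1] = -0.8660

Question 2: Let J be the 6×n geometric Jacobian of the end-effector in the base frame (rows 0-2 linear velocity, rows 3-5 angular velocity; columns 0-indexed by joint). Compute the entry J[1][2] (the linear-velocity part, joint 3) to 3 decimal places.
1.616

axis z_2 = (0.8660,0.5000,0.0000); lever o_n−o_2 = (4.5801,4.0670,-1.8660)
cross product → J_v[:, 2] = (-0.9330,1.6160,1.2321)
J_ω[:, 2] = z_2
entry J[1][2] = 1.6160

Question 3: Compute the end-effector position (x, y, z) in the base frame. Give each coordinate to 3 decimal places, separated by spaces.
5.544 6.397 2.134

after link 1: o_1 = (3.4641, -2.0000, 3.0000)
after link 2: o_2 = (0.9641, 2.3301, 4.0000)
after link 3: o_3 = (4.8612, 1.5801, 5.5000)
after link 4: o_4 = (7.7093, 2.6471, 4.6340)
after link 5: o_5 = (5.5442, 6.3971, 2.1340)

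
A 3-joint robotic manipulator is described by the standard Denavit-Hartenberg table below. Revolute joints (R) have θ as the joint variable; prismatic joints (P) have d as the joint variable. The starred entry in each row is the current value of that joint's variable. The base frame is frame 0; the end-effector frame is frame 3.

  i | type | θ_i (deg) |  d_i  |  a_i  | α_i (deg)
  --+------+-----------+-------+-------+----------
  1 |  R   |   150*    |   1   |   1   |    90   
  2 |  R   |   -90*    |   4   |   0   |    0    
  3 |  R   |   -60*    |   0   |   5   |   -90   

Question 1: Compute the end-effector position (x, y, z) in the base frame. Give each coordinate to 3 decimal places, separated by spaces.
after link 1: o_1 = (-0.8660, 0.5000, 1.0000)
after link 2: o_2 = (1.1340, 3.9641, 1.0000)
after link 3: o_3 = (4.8840, 1.7990, -1.5000)

4.884 1.799 -1.500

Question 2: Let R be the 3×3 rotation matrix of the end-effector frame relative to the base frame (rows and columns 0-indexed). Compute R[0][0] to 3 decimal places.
0.750

End-effector x-axis (col 0 of R) = (0.7500,-0.4330,-0.5000)
R[0][0] = 0.7500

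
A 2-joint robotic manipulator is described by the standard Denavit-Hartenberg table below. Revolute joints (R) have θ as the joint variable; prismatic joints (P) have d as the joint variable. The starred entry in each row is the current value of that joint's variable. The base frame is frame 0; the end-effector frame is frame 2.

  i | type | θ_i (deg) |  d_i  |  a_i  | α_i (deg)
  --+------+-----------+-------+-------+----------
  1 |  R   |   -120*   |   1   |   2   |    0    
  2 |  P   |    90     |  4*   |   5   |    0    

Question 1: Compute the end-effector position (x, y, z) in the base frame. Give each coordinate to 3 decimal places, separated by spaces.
3.330 -4.232 5.000

after link 1: o_1 = (-1.0000, -1.7321, 1.0000)
after link 2: o_2 = (3.3301, -4.2321, 5.0000)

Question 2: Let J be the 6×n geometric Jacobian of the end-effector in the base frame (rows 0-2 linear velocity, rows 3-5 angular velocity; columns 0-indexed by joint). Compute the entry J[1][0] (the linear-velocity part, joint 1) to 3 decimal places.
axis z_0 = ẑ; lever o_n−o_0 = (3.3301,-4.2321,5.0000)
cross product → J_v[:, 0] = (4.2321,3.3301,-0.0000)
J_ω[:, 0] = z_0
entry J[1][0] = 3.3301

3.330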